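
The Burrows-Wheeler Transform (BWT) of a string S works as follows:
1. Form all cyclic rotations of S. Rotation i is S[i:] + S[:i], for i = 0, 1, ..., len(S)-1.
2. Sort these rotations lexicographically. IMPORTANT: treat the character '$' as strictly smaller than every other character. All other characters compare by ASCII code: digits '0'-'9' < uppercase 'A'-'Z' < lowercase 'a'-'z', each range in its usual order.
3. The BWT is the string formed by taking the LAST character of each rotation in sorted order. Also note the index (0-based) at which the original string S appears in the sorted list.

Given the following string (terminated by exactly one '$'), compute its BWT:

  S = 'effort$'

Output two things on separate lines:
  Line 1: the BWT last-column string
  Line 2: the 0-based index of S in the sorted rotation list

Answer: t$effor
1

Derivation:
All 7 rotations (rotation i = S[i:]+S[:i]):
  rot[0] = effort$
  rot[1] = ffort$e
  rot[2] = fort$ef
  rot[3] = ort$eff
  rot[4] = rt$effo
  rot[5] = t$effor
  rot[6] = $effort
Sorted (with $ < everything):
  sorted[0] = $effort  (last char: 't')
  sorted[1] = effort$  (last char: '$')
  sorted[2] = ffort$e  (last char: 'e')
  sorted[3] = fort$ef  (last char: 'f')
  sorted[4] = ort$eff  (last char: 'f')
  sorted[5] = rt$effo  (last char: 'o')
  sorted[6] = t$effor  (last char: 'r')
Last column: t$effor
Original string S is at sorted index 1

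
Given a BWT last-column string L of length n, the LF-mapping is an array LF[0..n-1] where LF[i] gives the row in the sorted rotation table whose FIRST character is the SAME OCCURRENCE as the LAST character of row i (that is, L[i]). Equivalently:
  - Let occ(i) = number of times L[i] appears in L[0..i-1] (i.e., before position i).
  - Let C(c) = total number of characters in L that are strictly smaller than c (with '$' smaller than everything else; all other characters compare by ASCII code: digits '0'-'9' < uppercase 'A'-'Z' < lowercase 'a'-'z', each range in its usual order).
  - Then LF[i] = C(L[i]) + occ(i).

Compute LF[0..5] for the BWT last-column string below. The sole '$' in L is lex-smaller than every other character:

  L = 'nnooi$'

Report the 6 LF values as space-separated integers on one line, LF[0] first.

Answer: 2 3 4 5 1 0

Derivation:
Char counts: '$':1, 'i':1, 'n':2, 'o':2
C (first-col start): C('$')=0, C('i')=1, C('n')=2, C('o')=4
L[0]='n': occ=0, LF[0]=C('n')+0=2+0=2
L[1]='n': occ=1, LF[1]=C('n')+1=2+1=3
L[2]='o': occ=0, LF[2]=C('o')+0=4+0=4
L[3]='o': occ=1, LF[3]=C('o')+1=4+1=5
L[4]='i': occ=0, LF[4]=C('i')+0=1+0=1
L[5]='$': occ=0, LF[5]=C('$')+0=0+0=0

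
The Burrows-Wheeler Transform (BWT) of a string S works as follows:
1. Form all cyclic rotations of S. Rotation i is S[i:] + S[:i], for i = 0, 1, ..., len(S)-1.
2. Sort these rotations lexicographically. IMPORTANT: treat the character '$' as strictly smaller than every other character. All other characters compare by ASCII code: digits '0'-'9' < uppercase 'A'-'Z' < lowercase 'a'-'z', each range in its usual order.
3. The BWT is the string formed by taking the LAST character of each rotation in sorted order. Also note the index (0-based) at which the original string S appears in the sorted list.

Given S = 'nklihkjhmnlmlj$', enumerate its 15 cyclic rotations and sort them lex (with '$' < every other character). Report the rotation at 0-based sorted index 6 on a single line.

All 15 rotations (rotation i = S[i:]+S[:i]):
  rot[0] = nklihkjhmnlmlj$
  rot[1] = klihkjhmnlmlj$n
  rot[2] = lihkjhmnlmlj$nk
  rot[3] = ihkjhmnlmlj$nkl
  rot[4] = hkjhmnlmlj$nkli
  rot[5] = kjhmnlmlj$nklih
  rot[6] = jhmnlmlj$nklihk
  rot[7] = hmnlmlj$nklihkj
  rot[8] = mnlmlj$nklihkjh
  rot[9] = nlmlj$nklihkjhm
  rot[10] = lmlj$nklihkjhmn
  rot[11] = mlj$nklihkjhmnl
  rot[12] = lj$nklihkjhmnlm
  rot[13] = j$nklihkjhmnlml
  rot[14] = $nklihkjhmnlmlj
Sorted (with $ < everything):
  sorted[0] = $nklihkjhmnlmlj
  sorted[1] = hkjhmnlmlj$nkli
  sorted[2] = hmnlmlj$nklihkj
  sorted[3] = ihkjhmnlmlj$nkl
  sorted[4] = j$nklihkjhmnlml
  sorted[5] = jhmnlmlj$nklihk
  sorted[6] = kjhmnlmlj$nklih
  sorted[7] = klihkjhmnlmlj$n
  sorted[8] = lihkjhmnlmlj$nk
  sorted[9] = lj$nklihkjhmnlm
  sorted[10] = lmlj$nklihkjhmn
  sorted[11] = mlj$nklihkjhmnl
  sorted[12] = mnlmlj$nklihkjh
  sorted[13] = nklihkjhmnlmlj$
  sorted[14] = nlmlj$nklihkjhm
sorted[6] = kjhmnlmlj$nklih

Answer: kjhmnlmlj$nklih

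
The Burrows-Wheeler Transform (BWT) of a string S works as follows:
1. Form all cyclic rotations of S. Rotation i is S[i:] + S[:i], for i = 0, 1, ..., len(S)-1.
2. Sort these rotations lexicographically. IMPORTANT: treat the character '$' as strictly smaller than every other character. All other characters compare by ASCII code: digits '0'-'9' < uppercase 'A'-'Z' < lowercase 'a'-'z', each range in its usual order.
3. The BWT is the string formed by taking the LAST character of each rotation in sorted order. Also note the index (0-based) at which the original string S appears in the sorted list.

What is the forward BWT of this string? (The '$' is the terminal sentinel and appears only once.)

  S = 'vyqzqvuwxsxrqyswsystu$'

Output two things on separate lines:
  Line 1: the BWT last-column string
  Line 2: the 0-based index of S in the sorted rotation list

Answer: uzryxyyxwstvq$suswvsqq
13

Derivation:
All 22 rotations (rotation i = S[i:]+S[:i]):
  rot[0] = vyqzqvuwxsxrqyswsystu$
  rot[1] = yqzqvuwxsxrqyswsystu$v
  rot[2] = qzqvuwxsxrqyswsystu$vy
  rot[3] = zqvuwxsxrqyswsystu$vyq
  rot[4] = qvuwxsxrqyswsystu$vyqz
  rot[5] = vuwxsxrqyswsystu$vyqzq
  rot[6] = uwxsxrqyswsystu$vyqzqv
  rot[7] = wxsxrqyswsystu$vyqzqvu
  rot[8] = xsxrqyswsystu$vyqzqvuw
  rot[9] = sxrqyswsystu$vyqzqvuwx
  rot[10] = xrqyswsystu$vyqzqvuwxs
  rot[11] = rqyswsystu$vyqzqvuwxsx
  rot[12] = qyswsystu$vyqzqvuwxsxr
  rot[13] = yswsystu$vyqzqvuwxsxrq
  rot[14] = swsystu$vyqzqvuwxsxrqy
  rot[15] = wsystu$vyqzqvuwxsxrqys
  rot[16] = systu$vyqzqvuwxsxrqysw
  rot[17] = ystu$vyqzqvuwxsxrqysws
  rot[18] = stu$vyqzqvuwxsxrqyswsy
  rot[19] = tu$vyqzqvuwxsxrqyswsys
  rot[20] = u$vyqzqvuwxsxrqyswsyst
  rot[21] = $vyqzqvuwxsxrqyswsystu
Sorted (with $ < everything):
  sorted[0] = $vyqzqvuwxsxrqyswsystu  (last char: 'u')
  sorted[1] = qvuwxsxrqyswsystu$vyqz  (last char: 'z')
  sorted[2] = qyswsystu$vyqzqvuwxsxr  (last char: 'r')
  sorted[3] = qzqvuwxsxrqyswsystu$vy  (last char: 'y')
  sorted[4] = rqyswsystu$vyqzqvuwxsx  (last char: 'x')
  sorted[5] = stu$vyqzqvuwxsxrqyswsy  (last char: 'y')
  sorted[6] = swsystu$vyqzqvuwxsxrqy  (last char: 'y')
  sorted[7] = sxrqyswsystu$vyqzqvuwx  (last char: 'x')
  sorted[8] = systu$vyqzqvuwxsxrqysw  (last char: 'w')
  sorted[9] = tu$vyqzqvuwxsxrqyswsys  (last char: 's')
  sorted[10] = u$vyqzqvuwxsxrqyswsyst  (last char: 't')
  sorted[11] = uwxsxrqyswsystu$vyqzqv  (last char: 'v')
  sorted[12] = vuwxsxrqyswsystu$vyqzq  (last char: 'q')
  sorted[13] = vyqzqvuwxsxrqyswsystu$  (last char: '$')
  sorted[14] = wsystu$vyqzqvuwxsxrqys  (last char: 's')
  sorted[15] = wxsxrqyswsystu$vyqzqvu  (last char: 'u')
  sorted[16] = xrqyswsystu$vyqzqvuwxs  (last char: 's')
  sorted[17] = xsxrqyswsystu$vyqzqvuw  (last char: 'w')
  sorted[18] = yqzqvuwxsxrqyswsystu$v  (last char: 'v')
  sorted[19] = ystu$vyqzqvuwxsxrqysws  (last char: 's')
  sorted[20] = yswsystu$vyqzqvuwxsxrq  (last char: 'q')
  sorted[21] = zqvuwxsxrqyswsystu$vyq  (last char: 'q')
Last column: uzryxyyxwstvq$suswvsqq
Original string S is at sorted index 13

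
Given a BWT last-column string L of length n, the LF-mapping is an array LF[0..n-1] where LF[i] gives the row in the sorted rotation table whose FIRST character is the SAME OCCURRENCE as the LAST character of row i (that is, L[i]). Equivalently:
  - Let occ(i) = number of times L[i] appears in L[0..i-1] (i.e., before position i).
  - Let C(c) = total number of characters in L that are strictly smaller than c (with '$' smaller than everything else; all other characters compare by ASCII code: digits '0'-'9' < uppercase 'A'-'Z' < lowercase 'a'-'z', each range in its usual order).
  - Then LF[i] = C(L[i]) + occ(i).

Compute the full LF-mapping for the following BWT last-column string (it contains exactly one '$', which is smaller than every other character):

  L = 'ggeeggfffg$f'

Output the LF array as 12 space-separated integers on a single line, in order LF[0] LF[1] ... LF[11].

Char counts: '$':1, 'e':2, 'f':4, 'g':5
C (first-col start): C('$')=0, C('e')=1, C('f')=3, C('g')=7
L[0]='g': occ=0, LF[0]=C('g')+0=7+0=7
L[1]='g': occ=1, LF[1]=C('g')+1=7+1=8
L[2]='e': occ=0, LF[2]=C('e')+0=1+0=1
L[3]='e': occ=1, LF[3]=C('e')+1=1+1=2
L[4]='g': occ=2, LF[4]=C('g')+2=7+2=9
L[5]='g': occ=3, LF[5]=C('g')+3=7+3=10
L[6]='f': occ=0, LF[6]=C('f')+0=3+0=3
L[7]='f': occ=1, LF[7]=C('f')+1=3+1=4
L[8]='f': occ=2, LF[8]=C('f')+2=3+2=5
L[9]='g': occ=4, LF[9]=C('g')+4=7+4=11
L[10]='$': occ=0, LF[10]=C('$')+0=0+0=0
L[11]='f': occ=3, LF[11]=C('f')+3=3+3=6

Answer: 7 8 1 2 9 10 3 4 5 11 0 6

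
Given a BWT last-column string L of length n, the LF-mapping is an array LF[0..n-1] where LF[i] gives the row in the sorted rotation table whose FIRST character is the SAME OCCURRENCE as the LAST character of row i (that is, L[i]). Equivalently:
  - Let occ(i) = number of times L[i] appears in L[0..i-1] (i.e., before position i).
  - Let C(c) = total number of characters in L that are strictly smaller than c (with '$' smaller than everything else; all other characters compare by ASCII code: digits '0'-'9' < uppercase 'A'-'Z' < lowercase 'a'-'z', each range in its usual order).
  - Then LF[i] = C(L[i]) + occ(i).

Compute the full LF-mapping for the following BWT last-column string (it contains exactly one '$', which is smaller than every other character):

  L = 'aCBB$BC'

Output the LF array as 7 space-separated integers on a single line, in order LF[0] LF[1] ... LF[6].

Char counts: '$':1, 'B':3, 'C':2, 'a':1
C (first-col start): C('$')=0, C('B')=1, C('C')=4, C('a')=6
L[0]='a': occ=0, LF[0]=C('a')+0=6+0=6
L[1]='C': occ=0, LF[1]=C('C')+0=4+0=4
L[2]='B': occ=0, LF[2]=C('B')+0=1+0=1
L[3]='B': occ=1, LF[3]=C('B')+1=1+1=2
L[4]='$': occ=0, LF[4]=C('$')+0=0+0=0
L[5]='B': occ=2, LF[5]=C('B')+2=1+2=3
L[6]='C': occ=1, LF[6]=C('C')+1=4+1=5

Answer: 6 4 1 2 0 3 5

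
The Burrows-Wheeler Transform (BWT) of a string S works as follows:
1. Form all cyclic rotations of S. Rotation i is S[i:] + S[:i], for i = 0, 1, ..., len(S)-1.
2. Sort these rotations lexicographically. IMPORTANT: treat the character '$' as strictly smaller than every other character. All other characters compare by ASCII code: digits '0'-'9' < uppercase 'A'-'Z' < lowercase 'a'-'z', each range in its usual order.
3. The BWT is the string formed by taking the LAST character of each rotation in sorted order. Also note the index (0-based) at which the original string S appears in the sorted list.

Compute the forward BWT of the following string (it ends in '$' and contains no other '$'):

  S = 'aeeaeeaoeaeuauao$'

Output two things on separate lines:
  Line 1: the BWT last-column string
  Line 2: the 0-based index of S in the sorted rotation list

Answer: o$eeueueoeaaaaaae
1

Derivation:
All 17 rotations (rotation i = S[i:]+S[:i]):
  rot[0] = aeeaeeaoeaeuauao$
  rot[1] = eeaeeaoeaeuauao$a
  rot[2] = eaeeaoeaeuauao$ae
  rot[3] = aeeaoeaeuauao$aee
  rot[4] = eeaoeaeuauao$aeea
  rot[5] = eaoeaeuauao$aeeae
  rot[6] = aoeaeuauao$aeeaee
  rot[7] = oeaeuauao$aeeaeea
  rot[8] = eaeuauao$aeeaeeao
  rot[9] = aeuauao$aeeaeeaoe
  rot[10] = euauao$aeeaeeaoea
  rot[11] = uauao$aeeaeeaoeae
  rot[12] = auao$aeeaeeaoeaeu
  rot[13] = uao$aeeaeeaoeaeua
  rot[14] = ao$aeeaeeaoeaeuau
  rot[15] = o$aeeaeeaoeaeuaua
  rot[16] = $aeeaeeaoeaeuauao
Sorted (with $ < everything):
  sorted[0] = $aeeaeeaoeaeuauao  (last char: 'o')
  sorted[1] = aeeaeeaoeaeuauao$  (last char: '$')
  sorted[2] = aeeaoeaeuauao$aee  (last char: 'e')
  sorted[3] = aeuauao$aeeaeeaoe  (last char: 'e')
  sorted[4] = ao$aeeaeeaoeaeuau  (last char: 'u')
  sorted[5] = aoeaeuauao$aeeaee  (last char: 'e')
  sorted[6] = auao$aeeaeeaoeaeu  (last char: 'u')
  sorted[7] = eaeeaoeaeuauao$ae  (last char: 'e')
  sorted[8] = eaeuauao$aeeaeeao  (last char: 'o')
  sorted[9] = eaoeaeuauao$aeeae  (last char: 'e')
  sorted[10] = eeaeeaoeaeuauao$a  (last char: 'a')
  sorted[11] = eeaoeaeuauao$aeea  (last char: 'a')
  sorted[12] = euauao$aeeaeeaoea  (last char: 'a')
  sorted[13] = o$aeeaeeaoeaeuaua  (last char: 'a')
  sorted[14] = oeaeuauao$aeeaeea  (last char: 'a')
  sorted[15] = uao$aeeaeeaoeaeua  (last char: 'a')
  sorted[16] = uauao$aeeaeeaoeae  (last char: 'e')
Last column: o$eeueueoeaaaaaae
Original string S is at sorted index 1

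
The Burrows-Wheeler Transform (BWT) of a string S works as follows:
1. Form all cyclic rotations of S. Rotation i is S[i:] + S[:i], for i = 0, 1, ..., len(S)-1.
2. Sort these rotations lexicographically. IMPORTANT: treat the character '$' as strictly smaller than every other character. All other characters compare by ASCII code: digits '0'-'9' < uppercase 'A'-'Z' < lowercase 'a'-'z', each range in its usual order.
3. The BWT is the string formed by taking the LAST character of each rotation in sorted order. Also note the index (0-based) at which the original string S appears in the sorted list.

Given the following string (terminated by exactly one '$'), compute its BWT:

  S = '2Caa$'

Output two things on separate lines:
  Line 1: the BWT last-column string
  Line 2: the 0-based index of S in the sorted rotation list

All 5 rotations (rotation i = S[i:]+S[:i]):
  rot[0] = 2Caa$
  rot[1] = Caa$2
  rot[2] = aa$2C
  rot[3] = a$2Ca
  rot[4] = $2Caa
Sorted (with $ < everything):
  sorted[0] = $2Caa  (last char: 'a')
  sorted[1] = 2Caa$  (last char: '$')
  sorted[2] = Caa$2  (last char: '2')
  sorted[3] = a$2Ca  (last char: 'a')
  sorted[4] = aa$2C  (last char: 'C')
Last column: a$2aC
Original string S is at sorted index 1

Answer: a$2aC
1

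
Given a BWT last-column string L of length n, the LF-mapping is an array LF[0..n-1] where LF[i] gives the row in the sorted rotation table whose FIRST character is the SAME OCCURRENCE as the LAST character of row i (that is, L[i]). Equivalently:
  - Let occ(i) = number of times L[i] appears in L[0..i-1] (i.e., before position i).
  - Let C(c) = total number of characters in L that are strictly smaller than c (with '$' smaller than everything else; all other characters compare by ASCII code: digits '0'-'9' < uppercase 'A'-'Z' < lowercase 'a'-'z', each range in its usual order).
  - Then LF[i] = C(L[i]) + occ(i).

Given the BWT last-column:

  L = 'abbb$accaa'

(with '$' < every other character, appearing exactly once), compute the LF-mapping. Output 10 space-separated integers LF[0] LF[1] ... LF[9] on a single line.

Answer: 1 5 6 7 0 2 8 9 3 4

Derivation:
Char counts: '$':1, 'a':4, 'b':3, 'c':2
C (first-col start): C('$')=0, C('a')=1, C('b')=5, C('c')=8
L[0]='a': occ=0, LF[0]=C('a')+0=1+0=1
L[1]='b': occ=0, LF[1]=C('b')+0=5+0=5
L[2]='b': occ=1, LF[2]=C('b')+1=5+1=6
L[3]='b': occ=2, LF[3]=C('b')+2=5+2=7
L[4]='$': occ=0, LF[4]=C('$')+0=0+0=0
L[5]='a': occ=1, LF[5]=C('a')+1=1+1=2
L[6]='c': occ=0, LF[6]=C('c')+0=8+0=8
L[7]='c': occ=1, LF[7]=C('c')+1=8+1=9
L[8]='a': occ=2, LF[8]=C('a')+2=1+2=3
L[9]='a': occ=3, LF[9]=C('a')+3=1+3=4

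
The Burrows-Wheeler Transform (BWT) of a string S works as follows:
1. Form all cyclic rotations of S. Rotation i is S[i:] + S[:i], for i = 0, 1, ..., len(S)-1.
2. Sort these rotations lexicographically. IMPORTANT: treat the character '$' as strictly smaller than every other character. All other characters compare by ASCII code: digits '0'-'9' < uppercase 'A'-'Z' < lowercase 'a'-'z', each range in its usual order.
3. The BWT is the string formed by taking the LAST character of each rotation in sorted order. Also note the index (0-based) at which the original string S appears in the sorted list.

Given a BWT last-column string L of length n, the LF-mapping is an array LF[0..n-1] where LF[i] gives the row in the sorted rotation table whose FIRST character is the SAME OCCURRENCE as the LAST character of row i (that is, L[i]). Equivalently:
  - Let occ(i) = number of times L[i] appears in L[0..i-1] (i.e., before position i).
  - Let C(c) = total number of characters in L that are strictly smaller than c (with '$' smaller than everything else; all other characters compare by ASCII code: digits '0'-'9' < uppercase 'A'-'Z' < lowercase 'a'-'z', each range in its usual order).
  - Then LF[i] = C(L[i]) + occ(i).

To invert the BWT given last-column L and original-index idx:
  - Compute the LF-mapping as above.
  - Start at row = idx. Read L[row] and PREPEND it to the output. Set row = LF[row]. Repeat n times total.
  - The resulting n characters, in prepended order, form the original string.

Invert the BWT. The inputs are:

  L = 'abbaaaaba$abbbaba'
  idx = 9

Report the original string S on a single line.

Answer: abbbbaaaaaabbaba$

Derivation:
LF mapping: 1 10 11 2 3 4 5 12 6 0 7 13 14 15 8 16 9
Walk LF starting at row 9, prepending L[row]:
  step 1: row=9, L[9]='$', prepend. Next row=LF[9]=0
  step 2: row=0, L[0]='a', prepend. Next row=LF[0]=1
  step 3: row=1, L[1]='b', prepend. Next row=LF[1]=10
  step 4: row=10, L[10]='a', prepend. Next row=LF[10]=7
  step 5: row=7, L[7]='b', prepend. Next row=LF[7]=12
  step 6: row=12, L[12]='b', prepend. Next row=LF[12]=14
  step 7: row=14, L[14]='a', prepend. Next row=LF[14]=8
  step 8: row=8, L[8]='a', prepend. Next row=LF[8]=6
  step 9: row=6, L[6]='a', prepend. Next row=LF[6]=5
  step 10: row=5, L[5]='a', prepend. Next row=LF[5]=4
  step 11: row=4, L[4]='a', prepend. Next row=LF[4]=3
  step 12: row=3, L[3]='a', prepend. Next row=LF[3]=2
  step 13: row=2, L[2]='b', prepend. Next row=LF[2]=11
  step 14: row=11, L[11]='b', prepend. Next row=LF[11]=13
  step 15: row=13, L[13]='b', prepend. Next row=LF[13]=15
  step 16: row=15, L[15]='b', prepend. Next row=LF[15]=16
  step 17: row=16, L[16]='a', prepend. Next row=LF[16]=9
Reversed output: abbbbaaaaaabbaba$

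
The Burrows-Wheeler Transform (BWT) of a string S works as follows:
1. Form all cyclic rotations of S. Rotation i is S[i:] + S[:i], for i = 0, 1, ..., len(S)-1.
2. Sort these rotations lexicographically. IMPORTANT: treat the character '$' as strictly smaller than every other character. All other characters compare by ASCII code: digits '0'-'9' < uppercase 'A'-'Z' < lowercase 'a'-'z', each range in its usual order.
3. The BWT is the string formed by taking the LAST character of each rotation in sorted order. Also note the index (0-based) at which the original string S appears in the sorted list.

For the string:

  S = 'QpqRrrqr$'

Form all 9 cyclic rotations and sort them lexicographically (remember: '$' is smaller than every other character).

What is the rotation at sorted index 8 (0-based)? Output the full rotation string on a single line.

Answer: rrqr$QpqR

Derivation:
All 9 rotations (rotation i = S[i:]+S[:i]):
  rot[0] = QpqRrrqr$
  rot[1] = pqRrrqr$Q
  rot[2] = qRrrqr$Qp
  rot[3] = Rrrqr$Qpq
  rot[4] = rrqr$QpqR
  rot[5] = rqr$QpqRr
  rot[6] = qr$QpqRrr
  rot[7] = r$QpqRrrq
  rot[8] = $QpqRrrqr
Sorted (with $ < everything):
  sorted[0] = $QpqRrrqr
  sorted[1] = QpqRrrqr$
  sorted[2] = Rrrqr$Qpq
  sorted[3] = pqRrrqr$Q
  sorted[4] = qRrrqr$Qp
  sorted[5] = qr$QpqRrr
  sorted[6] = r$QpqRrrq
  sorted[7] = rqr$QpqRr
  sorted[8] = rrqr$QpqR
sorted[8] = rrqr$QpqR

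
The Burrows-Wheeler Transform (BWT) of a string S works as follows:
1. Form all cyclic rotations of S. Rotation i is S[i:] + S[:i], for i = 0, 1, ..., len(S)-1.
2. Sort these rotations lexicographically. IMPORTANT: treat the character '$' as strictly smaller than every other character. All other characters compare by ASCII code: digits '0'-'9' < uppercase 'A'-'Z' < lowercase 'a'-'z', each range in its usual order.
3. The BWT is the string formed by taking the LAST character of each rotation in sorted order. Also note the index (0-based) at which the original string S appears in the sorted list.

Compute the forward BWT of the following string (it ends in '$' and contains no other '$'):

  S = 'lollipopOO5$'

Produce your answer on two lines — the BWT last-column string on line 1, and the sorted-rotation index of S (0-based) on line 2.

All 12 rotations (rotation i = S[i:]+S[:i]):
  rot[0] = lollipopOO5$
  rot[1] = ollipopOO5$l
  rot[2] = llipopOO5$lo
  rot[3] = lipopOO5$lol
  rot[4] = ipopOO5$loll
  rot[5] = popOO5$lolli
  rot[6] = opOO5$lollip
  rot[7] = pOO5$lollipo
  rot[8] = OO5$lollipop
  rot[9] = O5$lollipopO
  rot[10] = 5$lollipopOO
  rot[11] = $lollipopOO5
Sorted (with $ < everything):
  sorted[0] = $lollipopOO5  (last char: '5')
  sorted[1] = 5$lollipopOO  (last char: 'O')
  sorted[2] = O5$lollipopO  (last char: 'O')
  sorted[3] = OO5$lollipop  (last char: 'p')
  sorted[4] = ipopOO5$loll  (last char: 'l')
  sorted[5] = lipopOO5$lol  (last char: 'l')
  sorted[6] = llipopOO5$lo  (last char: 'o')
  sorted[7] = lollipopOO5$  (last char: '$')
  sorted[8] = ollipopOO5$l  (last char: 'l')
  sorted[9] = opOO5$lollip  (last char: 'p')
  sorted[10] = pOO5$lollipo  (last char: 'o')
  sorted[11] = popOO5$lolli  (last char: 'i')
Last column: 5OOpllo$lpoi
Original string S is at sorted index 7

Answer: 5OOpllo$lpoi
7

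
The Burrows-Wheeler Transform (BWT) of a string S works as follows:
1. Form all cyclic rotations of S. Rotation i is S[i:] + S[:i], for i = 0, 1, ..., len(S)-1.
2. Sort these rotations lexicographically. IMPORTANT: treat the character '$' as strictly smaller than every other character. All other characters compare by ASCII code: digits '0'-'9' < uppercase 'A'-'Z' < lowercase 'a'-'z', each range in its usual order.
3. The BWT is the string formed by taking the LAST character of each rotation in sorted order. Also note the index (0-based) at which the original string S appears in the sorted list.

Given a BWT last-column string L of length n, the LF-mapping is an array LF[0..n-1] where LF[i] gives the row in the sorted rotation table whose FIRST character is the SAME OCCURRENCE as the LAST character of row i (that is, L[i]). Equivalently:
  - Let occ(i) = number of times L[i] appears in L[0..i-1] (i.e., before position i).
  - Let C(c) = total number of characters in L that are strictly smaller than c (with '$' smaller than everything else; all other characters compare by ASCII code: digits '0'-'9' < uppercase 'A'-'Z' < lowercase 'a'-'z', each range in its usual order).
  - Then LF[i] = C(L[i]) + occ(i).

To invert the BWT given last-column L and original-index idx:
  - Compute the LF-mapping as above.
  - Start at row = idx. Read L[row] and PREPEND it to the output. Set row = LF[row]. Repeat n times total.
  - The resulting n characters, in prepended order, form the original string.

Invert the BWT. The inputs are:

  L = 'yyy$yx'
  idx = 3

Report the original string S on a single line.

Answer: yxyyy$

Derivation:
LF mapping: 2 3 4 0 5 1
Walk LF starting at row 3, prepending L[row]:
  step 1: row=3, L[3]='$', prepend. Next row=LF[3]=0
  step 2: row=0, L[0]='y', prepend. Next row=LF[0]=2
  step 3: row=2, L[2]='y', prepend. Next row=LF[2]=4
  step 4: row=4, L[4]='y', prepend. Next row=LF[4]=5
  step 5: row=5, L[5]='x', prepend. Next row=LF[5]=1
  step 6: row=1, L[1]='y', prepend. Next row=LF[1]=3
Reversed output: yxyyy$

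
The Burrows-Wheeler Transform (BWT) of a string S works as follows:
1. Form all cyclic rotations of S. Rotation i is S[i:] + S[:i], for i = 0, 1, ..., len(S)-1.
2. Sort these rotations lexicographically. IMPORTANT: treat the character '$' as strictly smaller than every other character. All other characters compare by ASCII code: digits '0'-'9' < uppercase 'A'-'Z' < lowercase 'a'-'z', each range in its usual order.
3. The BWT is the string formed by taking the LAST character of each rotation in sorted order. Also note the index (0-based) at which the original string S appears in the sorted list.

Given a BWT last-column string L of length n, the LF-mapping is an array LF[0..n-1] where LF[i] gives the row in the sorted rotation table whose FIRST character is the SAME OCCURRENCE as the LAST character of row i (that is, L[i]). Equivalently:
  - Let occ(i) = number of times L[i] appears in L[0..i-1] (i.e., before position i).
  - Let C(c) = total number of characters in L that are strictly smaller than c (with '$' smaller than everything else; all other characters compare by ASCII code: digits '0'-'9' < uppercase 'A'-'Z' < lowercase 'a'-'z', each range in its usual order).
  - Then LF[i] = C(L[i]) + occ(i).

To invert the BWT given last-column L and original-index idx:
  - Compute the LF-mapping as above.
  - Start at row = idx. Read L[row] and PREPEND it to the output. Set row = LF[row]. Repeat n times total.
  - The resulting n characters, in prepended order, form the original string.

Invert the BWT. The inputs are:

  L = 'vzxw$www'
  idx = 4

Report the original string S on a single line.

Answer: wxwwwzv$

Derivation:
LF mapping: 1 7 6 2 0 3 4 5
Walk LF starting at row 4, prepending L[row]:
  step 1: row=4, L[4]='$', prepend. Next row=LF[4]=0
  step 2: row=0, L[0]='v', prepend. Next row=LF[0]=1
  step 3: row=1, L[1]='z', prepend. Next row=LF[1]=7
  step 4: row=7, L[7]='w', prepend. Next row=LF[7]=5
  step 5: row=5, L[5]='w', prepend. Next row=LF[5]=3
  step 6: row=3, L[3]='w', prepend. Next row=LF[3]=2
  step 7: row=2, L[2]='x', prepend. Next row=LF[2]=6
  step 8: row=6, L[6]='w', prepend. Next row=LF[6]=4
Reversed output: wxwwwzv$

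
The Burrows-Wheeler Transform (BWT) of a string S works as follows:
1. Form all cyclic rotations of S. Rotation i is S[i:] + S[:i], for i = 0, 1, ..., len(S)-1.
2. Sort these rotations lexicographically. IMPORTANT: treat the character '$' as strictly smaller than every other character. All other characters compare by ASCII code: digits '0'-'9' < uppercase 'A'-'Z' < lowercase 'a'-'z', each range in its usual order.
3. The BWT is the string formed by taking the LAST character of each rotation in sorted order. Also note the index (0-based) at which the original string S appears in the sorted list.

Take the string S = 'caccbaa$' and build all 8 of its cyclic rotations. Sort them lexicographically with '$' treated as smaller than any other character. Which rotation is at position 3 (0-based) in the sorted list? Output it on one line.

All 8 rotations (rotation i = S[i:]+S[:i]):
  rot[0] = caccbaa$
  rot[1] = accbaa$c
  rot[2] = ccbaa$ca
  rot[3] = cbaa$cac
  rot[4] = baa$cacc
  rot[5] = aa$caccb
  rot[6] = a$caccba
  rot[7] = $caccbaa
Sorted (with $ < everything):
  sorted[0] = $caccbaa
  sorted[1] = a$caccba
  sorted[2] = aa$caccb
  sorted[3] = accbaa$c
  sorted[4] = baa$cacc
  sorted[5] = caccbaa$
  sorted[6] = cbaa$cac
  sorted[7] = ccbaa$ca
sorted[3] = accbaa$c

Answer: accbaa$c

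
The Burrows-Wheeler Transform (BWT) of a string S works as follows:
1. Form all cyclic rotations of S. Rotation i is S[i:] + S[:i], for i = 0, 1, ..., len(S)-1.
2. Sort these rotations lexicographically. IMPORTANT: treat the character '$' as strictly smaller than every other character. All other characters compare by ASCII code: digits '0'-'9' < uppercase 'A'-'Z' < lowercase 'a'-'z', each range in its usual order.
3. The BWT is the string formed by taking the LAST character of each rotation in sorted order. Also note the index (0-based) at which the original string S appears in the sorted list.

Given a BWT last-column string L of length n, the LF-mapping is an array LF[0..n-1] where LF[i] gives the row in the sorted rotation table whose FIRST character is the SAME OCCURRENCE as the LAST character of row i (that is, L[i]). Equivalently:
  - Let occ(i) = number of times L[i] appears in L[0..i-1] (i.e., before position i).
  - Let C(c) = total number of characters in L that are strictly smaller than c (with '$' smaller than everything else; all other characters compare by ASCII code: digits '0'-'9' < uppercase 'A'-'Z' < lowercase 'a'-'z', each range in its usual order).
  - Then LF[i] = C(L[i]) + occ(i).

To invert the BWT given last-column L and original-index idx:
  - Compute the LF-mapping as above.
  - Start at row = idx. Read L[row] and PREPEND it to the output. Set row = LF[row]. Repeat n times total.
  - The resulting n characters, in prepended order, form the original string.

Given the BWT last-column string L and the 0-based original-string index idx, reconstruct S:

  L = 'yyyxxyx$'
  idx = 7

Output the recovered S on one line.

Answer: yyxxyxy$

Derivation:
LF mapping: 4 5 6 1 2 7 3 0
Walk LF starting at row 7, prepending L[row]:
  step 1: row=7, L[7]='$', prepend. Next row=LF[7]=0
  step 2: row=0, L[0]='y', prepend. Next row=LF[0]=4
  step 3: row=4, L[4]='x', prepend. Next row=LF[4]=2
  step 4: row=2, L[2]='y', prepend. Next row=LF[2]=6
  step 5: row=6, L[6]='x', prepend. Next row=LF[6]=3
  step 6: row=3, L[3]='x', prepend. Next row=LF[3]=1
  step 7: row=1, L[1]='y', prepend. Next row=LF[1]=5
  step 8: row=5, L[5]='y', prepend. Next row=LF[5]=7
Reversed output: yyxxyxy$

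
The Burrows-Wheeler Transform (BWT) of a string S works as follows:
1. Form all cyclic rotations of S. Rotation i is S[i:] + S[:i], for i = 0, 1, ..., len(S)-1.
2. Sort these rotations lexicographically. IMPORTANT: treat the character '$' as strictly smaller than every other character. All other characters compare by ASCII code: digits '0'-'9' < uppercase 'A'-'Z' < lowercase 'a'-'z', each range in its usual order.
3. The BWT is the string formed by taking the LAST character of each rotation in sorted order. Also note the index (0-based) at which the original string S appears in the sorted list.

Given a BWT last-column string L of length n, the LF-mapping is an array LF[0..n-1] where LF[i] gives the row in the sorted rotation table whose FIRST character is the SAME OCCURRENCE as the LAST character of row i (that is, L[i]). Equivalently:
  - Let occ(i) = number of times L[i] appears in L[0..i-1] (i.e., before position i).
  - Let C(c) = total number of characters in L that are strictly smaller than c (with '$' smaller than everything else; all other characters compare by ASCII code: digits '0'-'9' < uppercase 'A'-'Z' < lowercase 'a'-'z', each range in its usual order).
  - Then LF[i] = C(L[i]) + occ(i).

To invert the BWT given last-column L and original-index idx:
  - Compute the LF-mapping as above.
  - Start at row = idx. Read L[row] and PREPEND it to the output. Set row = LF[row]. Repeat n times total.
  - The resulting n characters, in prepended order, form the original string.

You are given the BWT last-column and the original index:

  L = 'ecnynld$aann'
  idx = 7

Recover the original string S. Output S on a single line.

LF mapping: 5 3 7 11 8 6 4 0 1 2 9 10
Walk LF starting at row 7, prepending L[row]:
  step 1: row=7, L[7]='$', prepend. Next row=LF[7]=0
  step 2: row=0, L[0]='e', prepend. Next row=LF[0]=5
  step 3: row=5, L[5]='l', prepend. Next row=LF[5]=6
  step 4: row=6, L[6]='d', prepend. Next row=LF[6]=4
  step 5: row=4, L[4]='n', prepend. Next row=LF[4]=8
  step 6: row=8, L[8]='a', prepend. Next row=LF[8]=1
  step 7: row=1, L[1]='c', prepend. Next row=LF[1]=3
  step 8: row=3, L[3]='y', prepend. Next row=LF[3]=11
  step 9: row=11, L[11]='n', prepend. Next row=LF[11]=10
  step 10: row=10, L[10]='n', prepend. Next row=LF[10]=9
  step 11: row=9, L[9]='a', prepend. Next row=LF[9]=2
  step 12: row=2, L[2]='n', prepend. Next row=LF[2]=7
Reversed output: nannycandle$

Answer: nannycandle$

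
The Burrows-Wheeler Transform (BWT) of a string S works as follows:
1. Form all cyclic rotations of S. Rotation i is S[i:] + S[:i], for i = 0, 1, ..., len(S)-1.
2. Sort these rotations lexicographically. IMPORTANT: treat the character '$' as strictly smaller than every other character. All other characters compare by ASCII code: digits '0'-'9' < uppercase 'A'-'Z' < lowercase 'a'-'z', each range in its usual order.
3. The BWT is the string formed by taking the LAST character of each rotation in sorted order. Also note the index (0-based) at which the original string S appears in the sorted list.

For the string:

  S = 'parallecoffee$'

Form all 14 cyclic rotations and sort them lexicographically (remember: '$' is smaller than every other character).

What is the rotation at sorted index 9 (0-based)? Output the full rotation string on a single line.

All 14 rotations (rotation i = S[i:]+S[:i]):
  rot[0] = parallecoffee$
  rot[1] = arallecoffee$p
  rot[2] = rallecoffee$pa
  rot[3] = allecoffee$par
  rot[4] = llecoffee$para
  rot[5] = lecoffee$paral
  rot[6] = ecoffee$parall
  rot[7] = coffee$paralle
  rot[8] = offee$parallec
  rot[9] = ffee$paralleco
  rot[10] = fee$parallecof
  rot[11] = ee$parallecoff
  rot[12] = e$parallecoffe
  rot[13] = $parallecoffee
Sorted (with $ < everything):
  sorted[0] = $parallecoffee
  sorted[1] = allecoffee$par
  sorted[2] = arallecoffee$p
  sorted[3] = coffee$paralle
  sorted[4] = e$parallecoffe
  sorted[5] = ecoffee$parall
  sorted[6] = ee$parallecoff
  sorted[7] = fee$parallecof
  sorted[8] = ffee$paralleco
  sorted[9] = lecoffee$paral
  sorted[10] = llecoffee$para
  sorted[11] = offee$parallec
  sorted[12] = parallecoffee$
  sorted[13] = rallecoffee$pa
sorted[9] = lecoffee$paral

Answer: lecoffee$paral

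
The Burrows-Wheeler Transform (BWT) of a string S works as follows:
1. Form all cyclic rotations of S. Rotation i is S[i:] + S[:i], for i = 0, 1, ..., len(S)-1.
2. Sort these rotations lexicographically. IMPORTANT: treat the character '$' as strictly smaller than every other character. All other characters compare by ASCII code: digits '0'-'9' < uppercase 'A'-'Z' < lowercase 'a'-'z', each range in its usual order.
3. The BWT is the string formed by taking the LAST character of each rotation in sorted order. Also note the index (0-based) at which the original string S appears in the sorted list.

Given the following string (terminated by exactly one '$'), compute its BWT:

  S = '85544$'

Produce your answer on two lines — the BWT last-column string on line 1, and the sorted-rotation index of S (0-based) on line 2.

Answer: 44558$
5

Derivation:
All 6 rotations (rotation i = S[i:]+S[:i]):
  rot[0] = 85544$
  rot[1] = 5544$8
  rot[2] = 544$85
  rot[3] = 44$855
  rot[4] = 4$8554
  rot[5] = $85544
Sorted (with $ < everything):
  sorted[0] = $85544  (last char: '4')
  sorted[1] = 4$8554  (last char: '4')
  sorted[2] = 44$855  (last char: '5')
  sorted[3] = 544$85  (last char: '5')
  sorted[4] = 5544$8  (last char: '8')
  sorted[5] = 85544$  (last char: '$')
Last column: 44558$
Original string S is at sorted index 5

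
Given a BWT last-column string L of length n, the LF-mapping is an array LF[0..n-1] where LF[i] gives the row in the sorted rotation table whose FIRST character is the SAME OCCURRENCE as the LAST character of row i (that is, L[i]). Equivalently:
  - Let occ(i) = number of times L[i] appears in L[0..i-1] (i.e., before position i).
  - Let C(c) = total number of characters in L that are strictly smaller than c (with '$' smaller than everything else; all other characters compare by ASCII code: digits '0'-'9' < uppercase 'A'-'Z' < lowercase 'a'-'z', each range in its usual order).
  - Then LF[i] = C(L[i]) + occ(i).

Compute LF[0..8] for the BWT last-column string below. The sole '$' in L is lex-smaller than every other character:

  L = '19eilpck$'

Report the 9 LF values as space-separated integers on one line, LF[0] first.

Answer: 1 2 4 5 7 8 3 6 0

Derivation:
Char counts: '$':1, '1':1, '9':1, 'c':1, 'e':1, 'i':1, 'k':1, 'l':1, 'p':1
C (first-col start): C('$')=0, C('1')=1, C('9')=2, C('c')=3, C('e')=4, C('i')=5, C('k')=6, C('l')=7, C('p')=8
L[0]='1': occ=0, LF[0]=C('1')+0=1+0=1
L[1]='9': occ=0, LF[1]=C('9')+0=2+0=2
L[2]='e': occ=0, LF[2]=C('e')+0=4+0=4
L[3]='i': occ=0, LF[3]=C('i')+0=5+0=5
L[4]='l': occ=0, LF[4]=C('l')+0=7+0=7
L[5]='p': occ=0, LF[5]=C('p')+0=8+0=8
L[6]='c': occ=0, LF[6]=C('c')+0=3+0=3
L[7]='k': occ=0, LF[7]=C('k')+0=6+0=6
L[8]='$': occ=0, LF[8]=C('$')+0=0+0=0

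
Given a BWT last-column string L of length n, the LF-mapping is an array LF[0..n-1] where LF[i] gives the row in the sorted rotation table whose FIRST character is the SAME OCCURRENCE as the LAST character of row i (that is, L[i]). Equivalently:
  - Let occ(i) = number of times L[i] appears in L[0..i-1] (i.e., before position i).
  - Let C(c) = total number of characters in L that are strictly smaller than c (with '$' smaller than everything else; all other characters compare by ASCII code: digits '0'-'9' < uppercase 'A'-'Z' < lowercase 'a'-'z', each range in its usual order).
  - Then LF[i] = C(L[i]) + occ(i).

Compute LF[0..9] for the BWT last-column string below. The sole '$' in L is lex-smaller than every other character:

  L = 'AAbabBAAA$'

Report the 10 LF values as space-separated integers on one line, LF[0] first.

Answer: 1 2 8 7 9 6 3 4 5 0

Derivation:
Char counts: '$':1, 'A':5, 'B':1, 'a':1, 'b':2
C (first-col start): C('$')=0, C('A')=1, C('B')=6, C('a')=7, C('b')=8
L[0]='A': occ=0, LF[0]=C('A')+0=1+0=1
L[1]='A': occ=1, LF[1]=C('A')+1=1+1=2
L[2]='b': occ=0, LF[2]=C('b')+0=8+0=8
L[3]='a': occ=0, LF[3]=C('a')+0=7+0=7
L[4]='b': occ=1, LF[4]=C('b')+1=8+1=9
L[5]='B': occ=0, LF[5]=C('B')+0=6+0=6
L[6]='A': occ=2, LF[6]=C('A')+2=1+2=3
L[7]='A': occ=3, LF[7]=C('A')+3=1+3=4
L[8]='A': occ=4, LF[8]=C('A')+4=1+4=5
L[9]='$': occ=0, LF[9]=C('$')+0=0+0=0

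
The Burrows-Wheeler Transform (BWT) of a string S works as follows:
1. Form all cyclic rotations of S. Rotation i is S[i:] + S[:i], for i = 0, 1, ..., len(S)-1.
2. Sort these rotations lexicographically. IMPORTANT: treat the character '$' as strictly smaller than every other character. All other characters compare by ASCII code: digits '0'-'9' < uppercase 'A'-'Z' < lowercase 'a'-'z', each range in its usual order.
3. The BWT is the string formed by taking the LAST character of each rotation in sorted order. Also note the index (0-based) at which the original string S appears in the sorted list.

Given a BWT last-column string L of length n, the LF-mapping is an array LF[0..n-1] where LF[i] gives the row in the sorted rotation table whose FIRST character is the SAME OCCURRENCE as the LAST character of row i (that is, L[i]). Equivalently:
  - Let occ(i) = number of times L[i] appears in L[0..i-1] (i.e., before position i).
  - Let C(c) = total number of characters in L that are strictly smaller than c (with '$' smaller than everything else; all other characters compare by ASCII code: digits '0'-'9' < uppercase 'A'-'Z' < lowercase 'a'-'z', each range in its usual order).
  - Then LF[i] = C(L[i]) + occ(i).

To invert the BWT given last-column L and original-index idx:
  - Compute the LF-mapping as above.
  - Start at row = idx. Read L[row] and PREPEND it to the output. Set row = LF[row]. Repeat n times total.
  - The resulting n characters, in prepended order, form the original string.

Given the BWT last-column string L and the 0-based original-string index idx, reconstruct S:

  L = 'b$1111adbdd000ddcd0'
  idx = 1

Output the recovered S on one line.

Answer: 0b110cdda10d10dddb$

Derivation:
LF mapping: 10 0 5 6 7 8 9 13 11 14 15 1 2 3 16 17 12 18 4
Walk LF starting at row 1, prepending L[row]:
  step 1: row=1, L[1]='$', prepend. Next row=LF[1]=0
  step 2: row=0, L[0]='b', prepend. Next row=LF[0]=10
  step 3: row=10, L[10]='d', prepend. Next row=LF[10]=15
  step 4: row=15, L[15]='d', prepend. Next row=LF[15]=17
  step 5: row=17, L[17]='d', prepend. Next row=LF[17]=18
  step 6: row=18, L[18]='0', prepend. Next row=LF[18]=4
  step 7: row=4, L[4]='1', prepend. Next row=LF[4]=7
  step 8: row=7, L[7]='d', prepend. Next row=LF[7]=13
  step 9: row=13, L[13]='0', prepend. Next row=LF[13]=3
  step 10: row=3, L[3]='1', prepend. Next row=LF[3]=6
  step 11: row=6, L[6]='a', prepend. Next row=LF[6]=9
  step 12: row=9, L[9]='d', prepend. Next row=LF[9]=14
  step 13: row=14, L[14]='d', prepend. Next row=LF[14]=16
  step 14: row=16, L[16]='c', prepend. Next row=LF[16]=12
  step 15: row=12, L[12]='0', prepend. Next row=LF[12]=2
  step 16: row=2, L[2]='1', prepend. Next row=LF[2]=5
  step 17: row=5, L[5]='1', prepend. Next row=LF[5]=8
  step 18: row=8, L[8]='b', prepend. Next row=LF[8]=11
  step 19: row=11, L[11]='0', prepend. Next row=LF[11]=1
Reversed output: 0b110cdda10d10dddb$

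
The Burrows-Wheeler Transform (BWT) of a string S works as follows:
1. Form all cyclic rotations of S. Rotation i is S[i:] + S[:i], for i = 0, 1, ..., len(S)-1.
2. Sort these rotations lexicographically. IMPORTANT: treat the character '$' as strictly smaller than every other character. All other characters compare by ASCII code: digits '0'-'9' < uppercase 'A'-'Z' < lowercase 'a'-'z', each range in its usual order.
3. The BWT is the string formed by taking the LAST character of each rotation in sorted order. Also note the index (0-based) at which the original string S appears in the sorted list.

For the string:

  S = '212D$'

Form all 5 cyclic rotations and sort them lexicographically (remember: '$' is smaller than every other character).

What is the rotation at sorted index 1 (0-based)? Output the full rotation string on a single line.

Answer: 12D$2

Derivation:
All 5 rotations (rotation i = S[i:]+S[:i]):
  rot[0] = 212D$
  rot[1] = 12D$2
  rot[2] = 2D$21
  rot[3] = D$212
  rot[4] = $212D
Sorted (with $ < everything):
  sorted[0] = $212D
  sorted[1] = 12D$2
  sorted[2] = 212D$
  sorted[3] = 2D$21
  sorted[4] = D$212
sorted[1] = 12D$2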